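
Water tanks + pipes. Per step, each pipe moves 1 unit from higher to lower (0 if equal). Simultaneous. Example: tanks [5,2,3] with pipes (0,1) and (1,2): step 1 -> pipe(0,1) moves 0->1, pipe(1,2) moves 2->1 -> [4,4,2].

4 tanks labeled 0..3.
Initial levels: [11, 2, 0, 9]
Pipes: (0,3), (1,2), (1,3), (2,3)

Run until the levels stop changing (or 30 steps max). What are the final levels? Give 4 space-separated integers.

Step 1: flows [0->3,1->2,3->1,3->2] -> levels [10 2 2 8]
Step 2: flows [0->3,1=2,3->1,3->2] -> levels [9 3 3 7]
Step 3: flows [0->3,1=2,3->1,3->2] -> levels [8 4 4 6]
Step 4: flows [0->3,1=2,3->1,3->2] -> levels [7 5 5 5]
Step 5: flows [0->3,1=2,1=3,2=3] -> levels [6 5 5 6]
Step 6: flows [0=3,1=2,3->1,3->2] -> levels [6 6 6 4]
Step 7: flows [0->3,1=2,1->3,2->3] -> levels [5 5 5 7]
Step 8: flows [3->0,1=2,3->1,3->2] -> levels [6 6 6 4]
  -> period-2 cycle: step 8 state = step 6 state; never stabilizes
  -> state at step 30: (30-6) mod 2 = 0, same as step 6 -> [6 6 6 4]

Answer: 6 6 6 4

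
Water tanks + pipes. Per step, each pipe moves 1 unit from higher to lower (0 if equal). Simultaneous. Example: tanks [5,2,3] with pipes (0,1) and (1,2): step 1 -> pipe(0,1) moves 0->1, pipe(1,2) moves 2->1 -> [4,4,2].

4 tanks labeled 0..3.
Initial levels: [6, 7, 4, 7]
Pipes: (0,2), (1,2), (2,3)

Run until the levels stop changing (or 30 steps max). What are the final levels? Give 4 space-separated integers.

Answer: 6 7 4 7

Derivation:
Step 1: flows [0->2,1->2,3->2] -> levels [5 6 7 6]
Step 2: flows [2->0,2->1,2->3] -> levels [6 7 4 7]
  -> period-2 cycle: step 2 state = step 0 state; never stabilizes
  -> state at step 30: (30-0) mod 2 = 0, same as step 0 -> [6 7 4 7]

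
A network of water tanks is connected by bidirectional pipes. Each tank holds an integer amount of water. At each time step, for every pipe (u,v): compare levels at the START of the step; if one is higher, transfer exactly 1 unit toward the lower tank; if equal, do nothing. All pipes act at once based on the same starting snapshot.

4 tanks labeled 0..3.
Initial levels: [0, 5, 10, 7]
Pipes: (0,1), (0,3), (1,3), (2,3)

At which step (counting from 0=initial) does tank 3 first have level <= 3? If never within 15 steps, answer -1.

Answer: -1

Derivation:
Step 1: flows [1->0,3->0,3->1,2->3] -> levels [2 5 9 6]
Step 2: flows [1->0,3->0,3->1,2->3] -> levels [4 5 8 5]
Step 3: flows [1->0,3->0,1=3,2->3] -> levels [6 4 7 5]
Step 4: flows [0->1,0->3,3->1,2->3] -> levels [4 6 6 6]
Step 5: flows [1->0,3->0,1=3,2=3] -> levels [6 5 6 5]
Step 6: flows [0->1,0->3,1=3,2->3] -> levels [4 6 5 7]
Step 7: flows [1->0,3->0,3->1,3->2] -> levels [6 6 6 4]
Step 8: flows [0=1,0->3,1->3,2->3] -> levels [5 5 5 7]
Step 9: flows [0=1,3->0,3->1,3->2] -> levels [6 6 6 4]
  -> period-2 cycle (repeats step 7); tank 3 never drops to <=3
Tank 3 never reaches <=3 within 15 steps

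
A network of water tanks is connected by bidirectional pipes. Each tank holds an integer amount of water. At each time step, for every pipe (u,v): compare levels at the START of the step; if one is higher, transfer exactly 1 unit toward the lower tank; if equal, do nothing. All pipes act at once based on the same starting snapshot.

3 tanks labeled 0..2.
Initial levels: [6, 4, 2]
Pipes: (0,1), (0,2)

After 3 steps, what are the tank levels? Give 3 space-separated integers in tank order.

Step 1: flows [0->1,0->2] -> levels [4 5 3]
Step 2: flows [1->0,0->2] -> levels [4 4 4]
Step 3: flows [0=1,0=2] -> levels [4 4 4]

Answer: 4 4 4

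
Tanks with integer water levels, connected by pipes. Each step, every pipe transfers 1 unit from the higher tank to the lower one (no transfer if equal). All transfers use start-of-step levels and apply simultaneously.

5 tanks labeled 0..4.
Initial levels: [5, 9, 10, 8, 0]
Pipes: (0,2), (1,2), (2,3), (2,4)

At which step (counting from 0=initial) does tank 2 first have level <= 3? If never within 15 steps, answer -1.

Step 1: flows [2->0,2->1,2->3,2->4] -> levels [6 10 6 9 1]
Step 2: flows [0=2,1->2,3->2,2->4] -> levels [6 9 7 8 2]
Step 3: flows [2->0,1->2,3->2,2->4] -> levels [7 8 7 7 3]
Step 4: flows [0=2,1->2,2=3,2->4] -> levels [7 7 7 7 4]
Step 5: flows [0=2,1=2,2=3,2->4] -> levels [7 7 6 7 5]
Step 6: flows [0->2,1->2,3->2,2->4] -> levels [6 6 8 6 6]
Step 7: flows [2->0,2->1,2->3,2->4] -> levels [7 7 4 7 7]
Step 8: flows [0->2,1->2,3->2,4->2] -> levels [6 6 8 6 6]
  -> period-2 cycle (repeats step 6); tank 2 never drops to <=3
Tank 2 never reaches <=3 within 15 steps

Answer: -1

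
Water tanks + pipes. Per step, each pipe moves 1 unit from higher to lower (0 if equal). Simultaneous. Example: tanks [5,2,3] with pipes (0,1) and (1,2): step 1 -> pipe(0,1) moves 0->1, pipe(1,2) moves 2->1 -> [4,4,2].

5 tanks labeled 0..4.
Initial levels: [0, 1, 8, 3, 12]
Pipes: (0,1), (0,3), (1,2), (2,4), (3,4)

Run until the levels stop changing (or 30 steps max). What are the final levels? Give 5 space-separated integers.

Answer: 6 4 5 4 5

Derivation:
Step 1: flows [1->0,3->0,2->1,4->2,4->3] -> levels [2 1 8 3 10]
Step 2: flows [0->1,3->0,2->1,4->2,4->3] -> levels [2 3 8 3 8]
Step 3: flows [1->0,3->0,2->1,2=4,4->3] -> levels [4 3 7 3 7]
Step 4: flows [0->1,0->3,2->1,2=4,4->3] -> levels [2 5 6 5 6]
Step 5: flows [1->0,3->0,2->1,2=4,4->3] -> levels [4 5 5 5 5]
Step 6: flows [1->0,3->0,1=2,2=4,3=4] -> levels [6 4 5 4 5]
Step 7: flows [0->1,0->3,2->1,2=4,4->3] -> levels [4 6 4 6 4]
Step 8: flows [1->0,3->0,1->2,2=4,3->4] -> levels [6 4 5 4 5]
  -> period-2 cycle: step 8 state = step 6 state; never stabilizes
  -> state at step 30: (30-6) mod 2 = 0, same as step 6 -> [6 4 5 4 5]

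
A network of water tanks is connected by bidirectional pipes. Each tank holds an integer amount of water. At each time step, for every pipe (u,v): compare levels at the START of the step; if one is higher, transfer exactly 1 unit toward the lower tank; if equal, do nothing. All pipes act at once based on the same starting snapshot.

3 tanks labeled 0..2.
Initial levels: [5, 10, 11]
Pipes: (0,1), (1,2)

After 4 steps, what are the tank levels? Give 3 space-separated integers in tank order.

Step 1: flows [1->0,2->1] -> levels [6 10 10]
Step 2: flows [1->0,1=2] -> levels [7 9 10]
Step 3: flows [1->0,2->1] -> levels [8 9 9]
Step 4: flows [1->0,1=2] -> levels [9 8 9]

Answer: 9 8 9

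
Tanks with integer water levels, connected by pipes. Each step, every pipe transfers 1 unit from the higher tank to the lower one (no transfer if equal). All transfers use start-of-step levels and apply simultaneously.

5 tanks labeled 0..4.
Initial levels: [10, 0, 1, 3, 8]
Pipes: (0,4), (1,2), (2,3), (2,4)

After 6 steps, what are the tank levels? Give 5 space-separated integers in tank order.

Answer: 6 3 4 3 6

Derivation:
Step 1: flows [0->4,2->1,3->2,4->2] -> levels [9 1 2 2 8]
Step 2: flows [0->4,2->1,2=3,4->2] -> levels [8 2 2 2 8]
Step 3: flows [0=4,1=2,2=3,4->2] -> levels [8 2 3 2 7]
Step 4: flows [0->4,2->1,2->3,4->2] -> levels [7 3 2 3 7]
Step 5: flows [0=4,1->2,3->2,4->2] -> levels [7 2 5 2 6]
Step 6: flows [0->4,2->1,2->3,4->2] -> levels [6 3 4 3 6]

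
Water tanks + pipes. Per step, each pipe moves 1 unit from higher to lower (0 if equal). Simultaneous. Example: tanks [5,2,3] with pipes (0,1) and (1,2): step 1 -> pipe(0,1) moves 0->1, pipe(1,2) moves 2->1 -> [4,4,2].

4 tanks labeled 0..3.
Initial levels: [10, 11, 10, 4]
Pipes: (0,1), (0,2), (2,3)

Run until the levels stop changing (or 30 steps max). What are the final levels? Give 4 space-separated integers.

Answer: 10 8 8 9

Derivation:
Step 1: flows [1->0,0=2,2->3] -> levels [11 10 9 5]
Step 2: flows [0->1,0->2,2->3] -> levels [9 11 9 6]
Step 3: flows [1->0,0=2,2->3] -> levels [10 10 8 7]
Step 4: flows [0=1,0->2,2->3] -> levels [9 10 8 8]
Step 5: flows [1->0,0->2,2=3] -> levels [9 9 9 8]
Step 6: flows [0=1,0=2,2->3] -> levels [9 9 8 9]
Step 7: flows [0=1,0->2,3->2] -> levels [8 9 10 8]
Step 8: flows [1->0,2->0,2->3] -> levels [10 8 8 9]
Step 9: flows [0->1,0->2,3->2] -> levels [8 9 10 8]
  -> period-2 cycle: step 9 state = step 7 state; never stabilizes
  -> state at step 30: (30-7) mod 2 = 1, same as step 8 -> [10 8 8 9]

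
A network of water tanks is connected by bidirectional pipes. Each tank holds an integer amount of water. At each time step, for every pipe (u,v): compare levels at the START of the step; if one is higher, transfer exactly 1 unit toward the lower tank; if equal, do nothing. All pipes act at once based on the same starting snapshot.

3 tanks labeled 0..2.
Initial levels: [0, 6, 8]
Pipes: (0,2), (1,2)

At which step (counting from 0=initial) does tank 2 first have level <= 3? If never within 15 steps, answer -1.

Answer: -1

Derivation:
Step 1: flows [2->0,2->1] -> levels [1 7 6]
Step 2: flows [2->0,1->2] -> levels [2 6 6]
Step 3: flows [2->0,1=2] -> levels [3 6 5]
Step 4: flows [2->0,1->2] -> levels [4 5 5]
Step 5: flows [2->0,1=2] -> levels [5 5 4]
Step 6: flows [0->2,1->2] -> levels [4 4 6]
Step 7: flows [2->0,2->1] -> levels [5 5 4]
  -> period-2 cycle (repeats step 5); tank 2 never drops to <=3
Tank 2 never reaches <=3 within 15 steps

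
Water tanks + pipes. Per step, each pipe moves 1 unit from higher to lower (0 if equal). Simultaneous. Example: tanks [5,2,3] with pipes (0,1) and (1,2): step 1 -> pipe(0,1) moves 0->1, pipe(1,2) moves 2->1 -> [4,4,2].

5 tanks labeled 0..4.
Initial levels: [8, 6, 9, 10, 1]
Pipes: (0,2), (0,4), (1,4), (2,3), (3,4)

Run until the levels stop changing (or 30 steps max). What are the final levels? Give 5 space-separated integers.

Step 1: flows [2->0,0->4,1->4,3->2,3->4] -> levels [8 5 9 8 4]
Step 2: flows [2->0,0->4,1->4,2->3,3->4] -> levels [8 4 7 8 7]
Step 3: flows [0->2,0->4,4->1,3->2,3->4] -> levels [6 5 9 6 8]
Step 4: flows [2->0,4->0,4->1,2->3,4->3] -> levels [8 6 7 8 5]
Step 5: flows [0->2,0->4,1->4,3->2,3->4] -> levels [6 5 9 6 8]
  -> period-2 cycle: step 5 state = step 3 state; never stabilizes
  -> state at step 30: (30-3) mod 2 = 1, same as step 4 -> [8 6 7 8 5]

Answer: 8 6 7 8 5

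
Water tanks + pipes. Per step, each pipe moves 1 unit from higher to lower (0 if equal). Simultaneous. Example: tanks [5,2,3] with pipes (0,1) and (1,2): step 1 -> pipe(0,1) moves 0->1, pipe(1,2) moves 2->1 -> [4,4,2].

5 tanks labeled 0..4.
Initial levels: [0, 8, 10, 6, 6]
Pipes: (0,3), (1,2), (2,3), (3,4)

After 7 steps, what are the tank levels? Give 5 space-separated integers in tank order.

Answer: 5 7 5 8 5

Derivation:
Step 1: flows [3->0,2->1,2->3,3=4] -> levels [1 9 8 6 6]
Step 2: flows [3->0,1->2,2->3,3=4] -> levels [2 8 8 6 6]
Step 3: flows [3->0,1=2,2->3,3=4] -> levels [3 8 7 6 6]
Step 4: flows [3->0,1->2,2->3,3=4] -> levels [4 7 7 6 6]
Step 5: flows [3->0,1=2,2->3,3=4] -> levels [5 7 6 6 6]
Step 6: flows [3->0,1->2,2=3,3=4] -> levels [6 6 7 5 6]
Step 7: flows [0->3,2->1,2->3,4->3] -> levels [5 7 5 8 5]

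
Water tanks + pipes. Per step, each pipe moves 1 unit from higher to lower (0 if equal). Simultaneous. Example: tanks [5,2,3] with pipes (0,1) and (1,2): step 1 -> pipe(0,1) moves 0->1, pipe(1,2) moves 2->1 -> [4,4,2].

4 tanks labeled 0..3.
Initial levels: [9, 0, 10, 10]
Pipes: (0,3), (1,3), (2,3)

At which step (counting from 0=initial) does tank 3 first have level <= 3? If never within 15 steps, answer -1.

Answer: -1

Derivation:
Step 1: flows [3->0,3->1,2=3] -> levels [10 1 10 8]
Step 2: flows [0->3,3->1,2->3] -> levels [9 2 9 9]
Step 3: flows [0=3,3->1,2=3] -> levels [9 3 9 8]
Step 4: flows [0->3,3->1,2->3] -> levels [8 4 8 9]
Step 5: flows [3->0,3->1,3->2] -> levels [9 5 9 6]
Step 6: flows [0->3,3->1,2->3] -> levels [8 6 8 7]
Step 7: flows [0->3,3->1,2->3] -> levels [7 7 7 8]
Step 8: flows [3->0,3->1,3->2] -> levels [8 8 8 5]
Step 9: flows [0->3,1->3,2->3] -> levels [7 7 7 8]
  -> period-2 cycle (repeats step 7); tank 3 never drops to <=3
Tank 3 never reaches <=3 within 15 steps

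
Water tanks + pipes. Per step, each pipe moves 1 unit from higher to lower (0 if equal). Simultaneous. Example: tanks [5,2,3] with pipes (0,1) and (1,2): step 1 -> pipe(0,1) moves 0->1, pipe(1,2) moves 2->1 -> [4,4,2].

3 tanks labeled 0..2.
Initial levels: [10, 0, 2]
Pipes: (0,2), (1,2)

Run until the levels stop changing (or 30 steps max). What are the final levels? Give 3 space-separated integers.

Answer: 4 4 4

Derivation:
Step 1: flows [0->2,2->1] -> levels [9 1 2]
Step 2: flows [0->2,2->1] -> levels [8 2 2]
Step 3: flows [0->2,1=2] -> levels [7 2 3]
Step 4: flows [0->2,2->1] -> levels [6 3 3]
Step 5: flows [0->2,1=2] -> levels [5 3 4]
Step 6: flows [0->2,2->1] -> levels [4 4 4]
Step 7: flows [0=2,1=2] -> levels [4 4 4]
  -> stable (no change)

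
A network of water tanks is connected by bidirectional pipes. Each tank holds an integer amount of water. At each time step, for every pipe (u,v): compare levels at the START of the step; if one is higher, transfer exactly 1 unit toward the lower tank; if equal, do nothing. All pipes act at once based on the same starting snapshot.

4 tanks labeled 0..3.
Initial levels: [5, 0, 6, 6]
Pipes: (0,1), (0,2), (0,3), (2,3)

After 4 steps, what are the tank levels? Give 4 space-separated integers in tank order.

Step 1: flows [0->1,2->0,3->0,2=3] -> levels [6 1 5 5]
Step 2: flows [0->1,0->2,0->3,2=3] -> levels [3 2 6 6]
Step 3: flows [0->1,2->0,3->0,2=3] -> levels [4 3 5 5]
Step 4: flows [0->1,2->0,3->0,2=3] -> levels [5 4 4 4]

Answer: 5 4 4 4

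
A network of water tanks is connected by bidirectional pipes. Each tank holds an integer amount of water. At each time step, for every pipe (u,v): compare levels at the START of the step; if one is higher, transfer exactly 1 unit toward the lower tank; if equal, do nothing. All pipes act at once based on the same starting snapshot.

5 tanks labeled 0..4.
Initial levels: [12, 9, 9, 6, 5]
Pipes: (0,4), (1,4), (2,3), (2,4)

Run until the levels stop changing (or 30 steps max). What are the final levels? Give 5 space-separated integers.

Step 1: flows [0->4,1->4,2->3,2->4] -> levels [11 8 7 7 8]
Step 2: flows [0->4,1=4,2=3,4->2] -> levels [10 8 8 7 8]
Step 3: flows [0->4,1=4,2->3,2=4] -> levels [9 8 7 8 9]
Step 4: flows [0=4,4->1,3->2,4->2] -> levels [9 9 9 7 7]
Step 5: flows [0->4,1->4,2->3,2->4] -> levels [8 8 7 8 10]
Step 6: flows [4->0,4->1,3->2,4->2] -> levels [9 9 9 7 7]
  -> period-2 cycle: step 6 state = step 4 state; never stabilizes
  -> state at step 30: (30-4) mod 2 = 0, same as step 4 -> [9 9 9 7 7]

Answer: 9 9 9 7 7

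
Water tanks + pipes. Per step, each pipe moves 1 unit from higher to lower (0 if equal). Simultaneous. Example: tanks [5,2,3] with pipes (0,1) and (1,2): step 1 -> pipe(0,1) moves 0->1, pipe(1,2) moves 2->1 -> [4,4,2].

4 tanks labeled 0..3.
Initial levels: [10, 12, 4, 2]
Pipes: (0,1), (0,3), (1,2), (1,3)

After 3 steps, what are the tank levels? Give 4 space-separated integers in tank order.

Step 1: flows [1->0,0->3,1->2,1->3] -> levels [10 9 5 4]
Step 2: flows [0->1,0->3,1->2,1->3] -> levels [8 8 6 6]
Step 3: flows [0=1,0->3,1->2,1->3] -> levels [7 6 7 8]

Answer: 7 6 7 8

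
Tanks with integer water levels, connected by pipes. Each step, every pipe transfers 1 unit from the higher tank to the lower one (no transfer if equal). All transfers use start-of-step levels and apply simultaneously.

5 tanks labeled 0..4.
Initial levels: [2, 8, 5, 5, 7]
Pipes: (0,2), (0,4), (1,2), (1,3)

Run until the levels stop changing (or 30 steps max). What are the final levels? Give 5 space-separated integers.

Step 1: flows [2->0,4->0,1->2,1->3] -> levels [4 6 5 6 6]
Step 2: flows [2->0,4->0,1->2,1=3] -> levels [6 5 5 6 5]
Step 3: flows [0->2,0->4,1=2,3->1] -> levels [4 6 6 5 6]
Step 4: flows [2->0,4->0,1=2,1->3] -> levels [6 5 5 6 5]
  -> period-2 cycle: step 4 state = step 2 state; never stabilizes
  -> state at step 30: (30-2) mod 2 = 0, same as step 2 -> [6 5 5 6 5]

Answer: 6 5 5 6 5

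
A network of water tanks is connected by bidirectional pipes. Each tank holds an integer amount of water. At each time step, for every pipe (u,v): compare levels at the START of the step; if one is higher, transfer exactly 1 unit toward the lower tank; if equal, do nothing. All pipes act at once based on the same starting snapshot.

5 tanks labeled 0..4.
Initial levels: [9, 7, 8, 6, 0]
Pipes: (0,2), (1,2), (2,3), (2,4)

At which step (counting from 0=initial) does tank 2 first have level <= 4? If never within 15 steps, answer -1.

Step 1: flows [0->2,2->1,2->3,2->4] -> levels [8 8 6 7 1]
Step 2: flows [0->2,1->2,3->2,2->4] -> levels [7 7 8 6 2]
Step 3: flows [2->0,2->1,2->3,2->4] -> levels [8 8 4 7 3]
Tank 2 first reaches <=4 at step 3

Answer: 3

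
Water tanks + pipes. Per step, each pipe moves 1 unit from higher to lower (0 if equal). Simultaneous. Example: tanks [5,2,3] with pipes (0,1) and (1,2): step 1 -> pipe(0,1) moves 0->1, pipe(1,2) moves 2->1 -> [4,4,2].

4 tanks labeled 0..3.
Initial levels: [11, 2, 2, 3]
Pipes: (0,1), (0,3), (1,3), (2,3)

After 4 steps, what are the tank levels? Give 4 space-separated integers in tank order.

Step 1: flows [0->1,0->3,3->1,3->2] -> levels [9 4 3 2]
Step 2: flows [0->1,0->3,1->3,2->3] -> levels [7 4 2 5]
Step 3: flows [0->1,0->3,3->1,3->2] -> levels [5 6 3 4]
Step 4: flows [1->0,0->3,1->3,3->2] -> levels [5 4 4 5]

Answer: 5 4 4 5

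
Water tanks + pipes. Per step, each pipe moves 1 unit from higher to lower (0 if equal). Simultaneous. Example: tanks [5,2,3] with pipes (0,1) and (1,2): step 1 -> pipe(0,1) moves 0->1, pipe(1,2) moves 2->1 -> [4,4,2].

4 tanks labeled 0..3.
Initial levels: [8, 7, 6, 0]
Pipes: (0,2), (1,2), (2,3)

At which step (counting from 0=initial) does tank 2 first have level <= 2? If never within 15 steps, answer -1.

Answer: -1

Derivation:
Step 1: flows [0->2,1->2,2->3] -> levels [7 6 7 1]
Step 2: flows [0=2,2->1,2->3] -> levels [7 7 5 2]
Step 3: flows [0->2,1->2,2->3] -> levels [6 6 6 3]
Step 4: flows [0=2,1=2,2->3] -> levels [6 6 5 4]
Step 5: flows [0->2,1->2,2->3] -> levels [5 5 6 5]
Step 6: flows [2->0,2->1,2->3] -> levels [6 6 3 6]
Step 7: flows [0->2,1->2,3->2] -> levels [5 5 6 5]
  -> period-2 cycle (repeats step 5); tank 2 never drops to <=2
Tank 2 never reaches <=2 within 15 steps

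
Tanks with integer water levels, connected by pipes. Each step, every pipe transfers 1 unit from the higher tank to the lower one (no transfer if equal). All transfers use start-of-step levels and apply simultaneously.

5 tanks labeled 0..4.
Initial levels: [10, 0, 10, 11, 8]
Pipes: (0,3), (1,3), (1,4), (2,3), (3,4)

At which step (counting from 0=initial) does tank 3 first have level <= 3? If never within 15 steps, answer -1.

Answer: -1

Derivation:
Step 1: flows [3->0,3->1,4->1,3->2,3->4] -> levels [11 2 11 7 8]
Step 2: flows [0->3,3->1,4->1,2->3,4->3] -> levels [10 4 10 9 6]
Step 3: flows [0->3,3->1,4->1,2->3,3->4] -> levels [9 6 9 9 6]
Step 4: flows [0=3,3->1,1=4,2=3,3->4] -> levels [9 7 9 7 7]
Step 5: flows [0->3,1=3,1=4,2->3,3=4] -> levels [8 7 8 9 7]
Step 6: flows [3->0,3->1,1=4,3->2,3->4] -> levels [9 8 9 5 8]
Step 7: flows [0->3,1->3,1=4,2->3,4->3] -> levels [8 7 8 9 7]
  -> period-2 cycle (repeats step 5); tank 3 never drops to <=3
Tank 3 never reaches <=3 within 15 steps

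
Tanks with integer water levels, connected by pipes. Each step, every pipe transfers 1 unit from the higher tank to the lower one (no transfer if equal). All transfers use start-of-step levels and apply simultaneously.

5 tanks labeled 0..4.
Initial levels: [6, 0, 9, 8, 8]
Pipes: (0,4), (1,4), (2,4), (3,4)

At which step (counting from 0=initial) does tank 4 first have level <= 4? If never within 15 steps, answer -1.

Answer: 3

Derivation:
Step 1: flows [4->0,4->1,2->4,3=4] -> levels [7 1 8 8 7]
Step 2: flows [0=4,4->1,2->4,3->4] -> levels [7 2 7 7 8]
Step 3: flows [4->0,4->1,4->2,4->3] -> levels [8 3 8 8 4]
Tank 4 first reaches <=4 at step 3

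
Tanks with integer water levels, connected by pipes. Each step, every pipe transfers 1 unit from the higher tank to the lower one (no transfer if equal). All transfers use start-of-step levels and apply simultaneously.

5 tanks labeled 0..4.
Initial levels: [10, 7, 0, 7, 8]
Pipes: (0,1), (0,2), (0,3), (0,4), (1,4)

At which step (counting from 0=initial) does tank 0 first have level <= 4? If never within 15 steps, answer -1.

Step 1: flows [0->1,0->2,0->3,0->4,4->1] -> levels [6 9 1 8 8]
Step 2: flows [1->0,0->2,3->0,4->0,1->4] -> levels [8 7 2 7 8]
Step 3: flows [0->1,0->2,0->3,0=4,4->1] -> levels [5 9 3 8 7]
Step 4: flows [1->0,0->2,3->0,4->0,1->4] -> levels [7 7 4 7 7]
Step 5: flows [0=1,0->2,0=3,0=4,1=4] -> levels [6 7 5 7 7]
Step 6: flows [1->0,0->2,3->0,4->0,1=4] -> levels [8 6 6 6 6]
Step 7: flows [0->1,0->2,0->3,0->4,1=4] -> levels [4 7 7 7 7]
Tank 0 first reaches <=4 at step 7

Answer: 7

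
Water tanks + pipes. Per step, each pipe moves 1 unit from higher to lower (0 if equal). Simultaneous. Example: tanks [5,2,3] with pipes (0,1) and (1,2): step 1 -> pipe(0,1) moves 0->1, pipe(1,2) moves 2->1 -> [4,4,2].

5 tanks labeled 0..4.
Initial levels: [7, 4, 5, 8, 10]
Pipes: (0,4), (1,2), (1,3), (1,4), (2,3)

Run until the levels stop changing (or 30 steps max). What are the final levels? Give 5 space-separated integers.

Step 1: flows [4->0,2->1,3->1,4->1,3->2] -> levels [8 7 5 6 8]
Step 2: flows [0=4,1->2,1->3,4->1,3->2] -> levels [8 6 7 6 7]
Step 3: flows [0->4,2->1,1=3,4->1,2->3] -> levels [7 8 5 7 7]
Step 4: flows [0=4,1->2,1->3,1->4,3->2] -> levels [7 5 7 7 8]
Step 5: flows [4->0,2->1,3->1,4->1,2=3] -> levels [8 8 6 6 6]
Step 6: flows [0->4,1->2,1->3,1->4,2=3] -> levels [7 5 7 7 8]
  -> period-2 cycle: step 6 state = step 4 state; never stabilizes
  -> state at step 30: (30-4) mod 2 = 0, same as step 4 -> [7 5 7 7 8]

Answer: 7 5 7 7 8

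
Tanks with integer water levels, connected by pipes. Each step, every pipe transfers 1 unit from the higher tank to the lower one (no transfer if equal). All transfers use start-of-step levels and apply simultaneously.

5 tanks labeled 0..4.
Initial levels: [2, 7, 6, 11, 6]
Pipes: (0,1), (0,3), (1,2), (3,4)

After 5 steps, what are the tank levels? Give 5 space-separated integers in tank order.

Answer: 6 7 5 8 6

Derivation:
Step 1: flows [1->0,3->0,1->2,3->4] -> levels [4 5 7 9 7]
Step 2: flows [1->0,3->0,2->1,3->4] -> levels [6 5 6 7 8]
Step 3: flows [0->1,3->0,2->1,4->3] -> levels [6 7 5 7 7]
Step 4: flows [1->0,3->0,1->2,3=4] -> levels [8 5 6 6 7]
Step 5: flows [0->1,0->3,2->1,4->3] -> levels [6 7 5 8 6]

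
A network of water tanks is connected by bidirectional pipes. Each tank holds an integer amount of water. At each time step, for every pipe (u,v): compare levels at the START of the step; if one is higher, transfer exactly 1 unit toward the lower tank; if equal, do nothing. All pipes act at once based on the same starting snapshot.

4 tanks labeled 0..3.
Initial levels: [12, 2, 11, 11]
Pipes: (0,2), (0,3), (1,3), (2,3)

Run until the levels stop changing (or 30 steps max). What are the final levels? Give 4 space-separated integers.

Step 1: flows [0->2,0->3,3->1,2=3] -> levels [10 3 12 11]
Step 2: flows [2->0,3->0,3->1,2->3] -> levels [12 4 10 10]
Step 3: flows [0->2,0->3,3->1,2=3] -> levels [10 5 11 10]
Step 4: flows [2->0,0=3,3->1,2->3] -> levels [11 6 9 10]
Step 5: flows [0->2,0->3,3->1,3->2] -> levels [9 7 11 9]
Step 6: flows [2->0,0=3,3->1,2->3] -> levels [10 8 9 9]
Step 7: flows [0->2,0->3,3->1,2=3] -> levels [8 9 10 9]
Step 8: flows [2->0,3->0,1=3,2->3] -> levels [10 9 8 9]
Step 9: flows [0->2,0->3,1=3,3->2] -> levels [8 9 10 9]
  -> period-2 cycle: step 9 state = step 7 state; never stabilizes
  -> state at step 30: (30-7) mod 2 = 1, same as step 8 -> [10 9 8 9]

Answer: 10 9 8 9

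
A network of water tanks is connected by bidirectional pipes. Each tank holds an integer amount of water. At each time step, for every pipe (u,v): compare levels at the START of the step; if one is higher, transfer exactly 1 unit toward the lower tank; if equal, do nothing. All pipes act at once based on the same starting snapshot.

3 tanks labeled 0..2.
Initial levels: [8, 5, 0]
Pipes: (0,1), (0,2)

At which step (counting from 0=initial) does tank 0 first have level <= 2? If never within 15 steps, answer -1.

Answer: -1

Derivation:
Step 1: flows [0->1,0->2] -> levels [6 6 1]
Step 2: flows [0=1,0->2] -> levels [5 6 2]
Step 3: flows [1->0,0->2] -> levels [5 5 3]
Step 4: flows [0=1,0->2] -> levels [4 5 4]
Step 5: flows [1->0,0=2] -> levels [5 4 4]
Step 6: flows [0->1,0->2] -> levels [3 5 5]
Step 7: flows [1->0,2->0] -> levels [5 4 4]
  -> period-2 cycle (repeats step 5); tank 0 never drops to <=2
Tank 0 never reaches <=2 within 15 steps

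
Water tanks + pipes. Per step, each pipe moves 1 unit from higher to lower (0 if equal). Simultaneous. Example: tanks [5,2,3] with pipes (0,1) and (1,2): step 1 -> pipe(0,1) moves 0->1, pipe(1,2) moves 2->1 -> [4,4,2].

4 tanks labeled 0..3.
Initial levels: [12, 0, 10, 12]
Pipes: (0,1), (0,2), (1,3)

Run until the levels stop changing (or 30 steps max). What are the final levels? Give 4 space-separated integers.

Answer: 10 7 8 9

Derivation:
Step 1: flows [0->1,0->2,3->1] -> levels [10 2 11 11]
Step 2: flows [0->1,2->0,3->1] -> levels [10 4 10 10]
Step 3: flows [0->1,0=2,3->1] -> levels [9 6 10 9]
Step 4: flows [0->1,2->0,3->1] -> levels [9 8 9 8]
Step 5: flows [0->1,0=2,1=3] -> levels [8 9 9 8]
Step 6: flows [1->0,2->0,1->3] -> levels [10 7 8 9]
Step 7: flows [0->1,0->2,3->1] -> levels [8 9 9 8]
  -> period-2 cycle: step 7 state = step 5 state; never stabilizes
  -> state at step 30: (30-5) mod 2 = 1, same as step 6 -> [10 7 8 9]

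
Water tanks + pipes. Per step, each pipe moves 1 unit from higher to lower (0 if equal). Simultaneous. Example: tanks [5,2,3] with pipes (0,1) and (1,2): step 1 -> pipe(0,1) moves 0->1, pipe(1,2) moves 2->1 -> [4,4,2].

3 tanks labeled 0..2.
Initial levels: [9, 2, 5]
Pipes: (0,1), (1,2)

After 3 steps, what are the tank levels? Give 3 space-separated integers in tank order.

Step 1: flows [0->1,2->1] -> levels [8 4 4]
Step 2: flows [0->1,1=2] -> levels [7 5 4]
Step 3: flows [0->1,1->2] -> levels [6 5 5]

Answer: 6 5 5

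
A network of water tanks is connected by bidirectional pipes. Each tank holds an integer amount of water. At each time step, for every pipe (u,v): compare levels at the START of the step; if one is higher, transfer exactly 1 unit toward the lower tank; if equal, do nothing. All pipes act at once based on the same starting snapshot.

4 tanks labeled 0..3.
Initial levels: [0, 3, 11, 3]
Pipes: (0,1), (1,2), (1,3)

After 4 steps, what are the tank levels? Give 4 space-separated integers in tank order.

Step 1: flows [1->0,2->1,1=3] -> levels [1 3 10 3]
Step 2: flows [1->0,2->1,1=3] -> levels [2 3 9 3]
Step 3: flows [1->0,2->1,1=3] -> levels [3 3 8 3]
Step 4: flows [0=1,2->1,1=3] -> levels [3 4 7 3]

Answer: 3 4 7 3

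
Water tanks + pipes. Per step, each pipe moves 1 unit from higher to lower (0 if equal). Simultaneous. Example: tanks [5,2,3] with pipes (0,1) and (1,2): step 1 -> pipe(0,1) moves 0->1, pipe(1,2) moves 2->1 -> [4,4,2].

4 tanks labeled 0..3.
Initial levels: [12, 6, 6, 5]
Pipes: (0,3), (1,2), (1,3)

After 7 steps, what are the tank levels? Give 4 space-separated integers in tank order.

Step 1: flows [0->3,1=2,1->3] -> levels [11 5 6 7]
Step 2: flows [0->3,2->1,3->1] -> levels [10 7 5 7]
Step 3: flows [0->3,1->2,1=3] -> levels [9 6 6 8]
Step 4: flows [0->3,1=2,3->1] -> levels [8 7 6 8]
Step 5: flows [0=3,1->2,3->1] -> levels [8 7 7 7]
Step 6: flows [0->3,1=2,1=3] -> levels [7 7 7 8]
Step 7: flows [3->0,1=2,3->1] -> levels [8 8 7 6]

Answer: 8 8 7 6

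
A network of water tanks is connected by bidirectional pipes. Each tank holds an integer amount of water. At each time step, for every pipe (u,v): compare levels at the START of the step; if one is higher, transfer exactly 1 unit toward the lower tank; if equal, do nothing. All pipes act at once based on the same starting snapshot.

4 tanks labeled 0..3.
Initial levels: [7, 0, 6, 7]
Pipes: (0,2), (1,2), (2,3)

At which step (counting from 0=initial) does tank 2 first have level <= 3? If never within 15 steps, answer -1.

Step 1: flows [0->2,2->1,3->2] -> levels [6 1 7 6]
Step 2: flows [2->0,2->1,2->3] -> levels [7 2 4 7]
Step 3: flows [0->2,2->1,3->2] -> levels [6 3 5 6]
Step 4: flows [0->2,2->1,3->2] -> levels [5 4 6 5]
Step 5: flows [2->0,2->1,2->3] -> levels [6 5 3 6]
Tank 2 first reaches <=3 at step 5

Answer: 5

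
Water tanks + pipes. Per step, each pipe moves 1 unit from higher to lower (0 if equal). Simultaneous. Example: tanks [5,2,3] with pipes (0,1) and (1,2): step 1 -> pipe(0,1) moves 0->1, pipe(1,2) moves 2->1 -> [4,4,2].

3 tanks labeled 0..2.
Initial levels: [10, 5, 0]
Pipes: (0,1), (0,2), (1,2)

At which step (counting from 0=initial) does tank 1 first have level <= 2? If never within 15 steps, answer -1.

Step 1: flows [0->1,0->2,1->2] -> levels [8 5 2]
Step 2: flows [0->1,0->2,1->2] -> levels [6 5 4]
Step 3: flows [0->1,0->2,1->2] -> levels [4 5 6]
Step 4: flows [1->0,2->0,2->1] -> levels [6 5 4]
  -> period-2 cycle (repeats step 2); tank 1 never drops to <=2
Tank 1 never reaches <=2 within 15 steps

Answer: -1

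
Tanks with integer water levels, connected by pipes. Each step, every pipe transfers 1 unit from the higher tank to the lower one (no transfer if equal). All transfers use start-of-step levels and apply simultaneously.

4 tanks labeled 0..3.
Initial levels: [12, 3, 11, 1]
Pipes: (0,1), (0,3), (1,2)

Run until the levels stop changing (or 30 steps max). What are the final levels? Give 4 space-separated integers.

Step 1: flows [0->1,0->3,2->1] -> levels [10 5 10 2]
Step 2: flows [0->1,0->3,2->1] -> levels [8 7 9 3]
Step 3: flows [0->1,0->3,2->1] -> levels [6 9 8 4]
Step 4: flows [1->0,0->3,1->2] -> levels [6 7 9 5]
Step 5: flows [1->0,0->3,2->1] -> levels [6 7 8 6]
Step 6: flows [1->0,0=3,2->1] -> levels [7 7 7 6]
Step 7: flows [0=1,0->3,1=2] -> levels [6 7 7 7]
Step 8: flows [1->0,3->0,1=2] -> levels [8 6 7 6]
Step 9: flows [0->1,0->3,2->1] -> levels [6 8 6 7]
Step 10: flows [1->0,3->0,1->2] -> levels [8 6 7 6]
  -> period-2 cycle: step 10 state = step 8 state; never stabilizes
  -> state at step 30: (30-8) mod 2 = 0, same as step 8 -> [8 6 7 6]

Answer: 8 6 7 6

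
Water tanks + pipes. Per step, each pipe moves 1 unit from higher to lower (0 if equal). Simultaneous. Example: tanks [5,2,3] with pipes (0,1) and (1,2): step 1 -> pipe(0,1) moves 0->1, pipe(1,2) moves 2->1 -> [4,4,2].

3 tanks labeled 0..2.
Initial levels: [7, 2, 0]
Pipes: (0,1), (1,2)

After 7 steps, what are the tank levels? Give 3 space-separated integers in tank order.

Answer: 3 3 3

Derivation:
Step 1: flows [0->1,1->2] -> levels [6 2 1]
Step 2: flows [0->1,1->2] -> levels [5 2 2]
Step 3: flows [0->1,1=2] -> levels [4 3 2]
Step 4: flows [0->1,1->2] -> levels [3 3 3]
Step 5: flows [0=1,1=2] -> levels [3 3 3]
  -> stable; steps 6..7 unchanged -> [3 3 3]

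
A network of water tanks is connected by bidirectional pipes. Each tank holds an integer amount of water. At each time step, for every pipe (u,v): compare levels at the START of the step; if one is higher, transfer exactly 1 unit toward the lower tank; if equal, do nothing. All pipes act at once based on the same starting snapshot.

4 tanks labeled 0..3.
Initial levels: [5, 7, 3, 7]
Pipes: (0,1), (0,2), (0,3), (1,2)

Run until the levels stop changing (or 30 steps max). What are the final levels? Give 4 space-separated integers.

Step 1: flows [1->0,0->2,3->0,1->2] -> levels [6 5 5 6]
Step 2: flows [0->1,0->2,0=3,1=2] -> levels [4 6 6 6]
Step 3: flows [1->0,2->0,3->0,1=2] -> levels [7 5 5 5]
Step 4: flows [0->1,0->2,0->3,1=2] -> levels [4 6 6 6]
  -> period-2 cycle: step 4 state = step 2 state; never stabilizes
  -> state at step 30: (30-2) mod 2 = 0, same as step 2 -> [4 6 6 6]

Answer: 4 6 6 6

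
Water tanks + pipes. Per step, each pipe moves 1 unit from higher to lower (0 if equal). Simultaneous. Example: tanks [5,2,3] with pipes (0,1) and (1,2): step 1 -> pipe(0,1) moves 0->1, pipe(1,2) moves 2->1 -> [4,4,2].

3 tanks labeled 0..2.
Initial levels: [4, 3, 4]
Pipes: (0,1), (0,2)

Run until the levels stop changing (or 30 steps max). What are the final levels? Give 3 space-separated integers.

Step 1: flows [0->1,0=2] -> levels [3 4 4]
Step 2: flows [1->0,2->0] -> levels [5 3 3]
Step 3: flows [0->1,0->2] -> levels [3 4 4]
  -> period-2 cycle: step 3 state = step 1 state; never stabilizes
  -> state at step 30: (30-1) mod 2 = 1, same as step 2 -> [5 3 3]

Answer: 5 3 3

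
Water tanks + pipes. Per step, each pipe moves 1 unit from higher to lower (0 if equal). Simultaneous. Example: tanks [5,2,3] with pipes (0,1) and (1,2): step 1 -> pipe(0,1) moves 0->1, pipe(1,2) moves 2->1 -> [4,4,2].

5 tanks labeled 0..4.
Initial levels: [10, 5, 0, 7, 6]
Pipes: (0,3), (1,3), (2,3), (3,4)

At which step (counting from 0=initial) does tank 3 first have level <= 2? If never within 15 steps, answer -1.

Answer: -1

Derivation:
Step 1: flows [0->3,3->1,3->2,3->4] -> levels [9 6 1 5 7]
Step 2: flows [0->3,1->3,3->2,4->3] -> levels [8 5 2 7 6]
Step 3: flows [0->3,3->1,3->2,3->4] -> levels [7 6 3 5 7]
Step 4: flows [0->3,1->3,3->2,4->3] -> levels [6 5 4 7 6]
Step 5: flows [3->0,3->1,3->2,3->4] -> levels [7 6 5 3 7]
Step 6: flows [0->3,1->3,2->3,4->3] -> levels [6 5 4 7 6]
  -> period-2 cycle (repeats step 4); tank 3 never drops to <=2
Tank 3 never reaches <=2 within 15 steps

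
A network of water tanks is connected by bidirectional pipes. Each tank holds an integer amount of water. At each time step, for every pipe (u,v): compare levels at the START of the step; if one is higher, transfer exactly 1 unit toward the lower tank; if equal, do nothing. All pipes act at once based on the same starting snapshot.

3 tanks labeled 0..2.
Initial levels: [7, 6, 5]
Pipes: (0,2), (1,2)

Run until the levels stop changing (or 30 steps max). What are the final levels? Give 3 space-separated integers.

Answer: 7 6 5

Derivation:
Step 1: flows [0->2,1->2] -> levels [6 5 7]
Step 2: flows [2->0,2->1] -> levels [7 6 5]
  -> period-2 cycle: step 2 state = step 0 state; never stabilizes
  -> state at step 30: (30-0) mod 2 = 0, same as step 0 -> [7 6 5]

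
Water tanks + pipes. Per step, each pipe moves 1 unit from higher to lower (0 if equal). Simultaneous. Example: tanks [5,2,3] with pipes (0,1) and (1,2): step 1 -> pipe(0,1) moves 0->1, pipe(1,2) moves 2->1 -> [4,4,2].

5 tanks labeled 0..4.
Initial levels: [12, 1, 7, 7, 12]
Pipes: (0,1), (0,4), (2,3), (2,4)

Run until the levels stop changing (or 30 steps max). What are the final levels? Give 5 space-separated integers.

Step 1: flows [0->1,0=4,2=3,4->2] -> levels [11 2 8 7 11]
Step 2: flows [0->1,0=4,2->3,4->2] -> levels [10 3 8 8 10]
Step 3: flows [0->1,0=4,2=3,4->2] -> levels [9 4 9 8 9]
Step 4: flows [0->1,0=4,2->3,2=4] -> levels [8 5 8 9 9]
Step 5: flows [0->1,4->0,3->2,4->2] -> levels [8 6 10 8 7]
Step 6: flows [0->1,0->4,2->3,2->4] -> levels [6 7 8 9 9]
Step 7: flows [1->0,4->0,3->2,4->2] -> levels [8 6 10 8 7]
  -> period-2 cycle: step 7 state = step 5 state; never stabilizes
  -> state at step 30: (30-5) mod 2 = 1, same as step 6 -> [6 7 8 9 9]

Answer: 6 7 8 9 9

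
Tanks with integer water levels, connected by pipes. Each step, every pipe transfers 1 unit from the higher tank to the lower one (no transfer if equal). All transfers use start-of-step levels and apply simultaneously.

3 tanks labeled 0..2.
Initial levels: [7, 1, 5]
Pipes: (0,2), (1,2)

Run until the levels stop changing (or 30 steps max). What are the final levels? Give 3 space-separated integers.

Answer: 4 4 5

Derivation:
Step 1: flows [0->2,2->1] -> levels [6 2 5]
Step 2: flows [0->2,2->1] -> levels [5 3 5]
Step 3: flows [0=2,2->1] -> levels [5 4 4]
Step 4: flows [0->2,1=2] -> levels [4 4 5]
Step 5: flows [2->0,2->1] -> levels [5 5 3]
Step 6: flows [0->2,1->2] -> levels [4 4 5]
  -> period-2 cycle: step 6 state = step 4 state; never stabilizes
  -> state at step 30: (30-4) mod 2 = 0, same as step 4 -> [4 4 5]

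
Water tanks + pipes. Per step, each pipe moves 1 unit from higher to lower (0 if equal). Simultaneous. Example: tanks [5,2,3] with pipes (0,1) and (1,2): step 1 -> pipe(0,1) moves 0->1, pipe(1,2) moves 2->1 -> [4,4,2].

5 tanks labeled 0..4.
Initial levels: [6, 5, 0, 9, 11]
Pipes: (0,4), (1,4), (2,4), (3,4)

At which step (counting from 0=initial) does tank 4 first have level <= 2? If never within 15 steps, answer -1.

Step 1: flows [4->0,4->1,4->2,4->3] -> levels [7 6 1 10 7]
Step 2: flows [0=4,4->1,4->2,3->4] -> levels [7 7 2 9 6]
Step 3: flows [0->4,1->4,4->2,3->4] -> levels [6 6 3 8 8]
Step 4: flows [4->0,4->1,4->2,3=4] -> levels [7 7 4 8 5]
Step 5: flows [0->4,1->4,4->2,3->4] -> levels [6 6 5 7 7]
Step 6: flows [4->0,4->1,4->2,3=4] -> levels [7 7 6 7 4]
Step 7: flows [0->4,1->4,2->4,3->4] -> levels [6 6 5 6 8]
Step 8: flows [4->0,4->1,4->2,4->3] -> levels [7 7 6 7 4]
  -> period-2 cycle (repeats step 6); tank 4 never drops to <=2
Tank 4 never reaches <=2 within 15 steps

Answer: -1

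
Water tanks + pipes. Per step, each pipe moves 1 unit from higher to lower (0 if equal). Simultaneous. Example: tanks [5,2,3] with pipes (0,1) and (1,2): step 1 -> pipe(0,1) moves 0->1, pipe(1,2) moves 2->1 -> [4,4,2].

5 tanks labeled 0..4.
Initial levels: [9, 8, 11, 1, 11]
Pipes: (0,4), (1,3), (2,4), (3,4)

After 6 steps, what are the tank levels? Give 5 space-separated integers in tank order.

Step 1: flows [4->0,1->3,2=4,4->3] -> levels [10 7 11 3 9]
Step 2: flows [0->4,1->3,2->4,4->3] -> levels [9 6 10 5 10]
Step 3: flows [4->0,1->3,2=4,4->3] -> levels [10 5 10 7 8]
Step 4: flows [0->4,3->1,2->4,4->3] -> levels [9 6 9 7 9]
Step 5: flows [0=4,3->1,2=4,4->3] -> levels [9 7 9 7 8]
Step 6: flows [0->4,1=3,2->4,4->3] -> levels [8 7 8 8 9]

Answer: 8 7 8 8 9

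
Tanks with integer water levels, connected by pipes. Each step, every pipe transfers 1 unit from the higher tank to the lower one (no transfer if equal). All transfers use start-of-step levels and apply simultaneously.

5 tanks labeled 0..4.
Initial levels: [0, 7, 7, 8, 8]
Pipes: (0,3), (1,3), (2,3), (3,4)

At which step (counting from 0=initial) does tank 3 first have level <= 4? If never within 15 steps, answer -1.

Answer: 5

Derivation:
Step 1: flows [3->0,3->1,3->2,3=4] -> levels [1 8 8 5 8]
Step 2: flows [3->0,1->3,2->3,4->3] -> levels [2 7 7 7 7]
Step 3: flows [3->0,1=3,2=3,3=4] -> levels [3 7 7 6 7]
Step 4: flows [3->0,1->3,2->3,4->3] -> levels [4 6 6 8 6]
Step 5: flows [3->0,3->1,3->2,3->4] -> levels [5 7 7 4 7]
Tank 3 first reaches <=4 at step 5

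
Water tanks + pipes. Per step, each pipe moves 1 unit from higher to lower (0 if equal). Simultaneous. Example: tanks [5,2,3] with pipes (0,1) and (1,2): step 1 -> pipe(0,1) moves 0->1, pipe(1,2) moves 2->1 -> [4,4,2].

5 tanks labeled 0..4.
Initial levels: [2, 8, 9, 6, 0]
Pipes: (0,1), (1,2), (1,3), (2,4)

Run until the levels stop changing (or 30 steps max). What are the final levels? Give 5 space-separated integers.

Answer: 6 4 5 6 4

Derivation:
Step 1: flows [1->0,2->1,1->3,2->4] -> levels [3 7 7 7 1]
Step 2: flows [1->0,1=2,1=3,2->4] -> levels [4 6 6 7 2]
Step 3: flows [1->0,1=2,3->1,2->4] -> levels [5 6 5 6 3]
Step 4: flows [1->0,1->2,1=3,2->4] -> levels [6 4 5 6 4]
Step 5: flows [0->1,2->1,3->1,2->4] -> levels [5 7 3 5 5]
Step 6: flows [1->0,1->2,1->3,4->2] -> levels [6 4 5 6 4]
  -> period-2 cycle: step 6 state = step 4 state; never stabilizes
  -> state at step 30: (30-4) mod 2 = 0, same as step 4 -> [6 4 5 6 4]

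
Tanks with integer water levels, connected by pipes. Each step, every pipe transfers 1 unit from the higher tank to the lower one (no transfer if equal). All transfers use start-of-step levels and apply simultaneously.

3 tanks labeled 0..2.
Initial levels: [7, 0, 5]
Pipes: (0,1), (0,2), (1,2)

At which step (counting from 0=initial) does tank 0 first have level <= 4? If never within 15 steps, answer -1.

Step 1: flows [0->1,0->2,2->1] -> levels [5 2 5]
Step 2: flows [0->1,0=2,2->1] -> levels [4 4 4]
Tank 0 first reaches <=4 at step 2

Answer: 2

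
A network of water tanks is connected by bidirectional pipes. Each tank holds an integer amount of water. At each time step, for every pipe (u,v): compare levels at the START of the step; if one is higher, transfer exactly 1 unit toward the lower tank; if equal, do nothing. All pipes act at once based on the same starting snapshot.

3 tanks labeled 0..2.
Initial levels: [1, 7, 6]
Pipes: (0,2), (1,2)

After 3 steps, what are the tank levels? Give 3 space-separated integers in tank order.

Answer: 4 5 5

Derivation:
Step 1: flows [2->0,1->2] -> levels [2 6 6]
Step 2: flows [2->0,1=2] -> levels [3 6 5]
Step 3: flows [2->0,1->2] -> levels [4 5 5]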